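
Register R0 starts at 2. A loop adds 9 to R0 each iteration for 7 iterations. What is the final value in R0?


Starting value: R0 = 2
  Iter 1: R0 = 2 + 9 = 11
  Iter 2: R0 = 11 + 9 = 20
  Iter 3: R0 = 20 + 9 = 29
  Iter 4: R0 = 29 + 9 = 38
  Iter 5: R0 = 38 + 9 = 47
  Iter 6: R0 = 47 + 9 = 56
  Iter 7: R0 = 56 + 9 = 65
Final: R0 = 65

65


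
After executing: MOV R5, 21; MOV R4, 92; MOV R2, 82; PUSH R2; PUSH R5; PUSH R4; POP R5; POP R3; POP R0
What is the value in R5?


Stack trace (top is rightmost):
  MOV R5, 21  → R5 = 21
  MOV R4, 92  → R4 = 92
  MOV R2, 82  → R2 = 82
  PUSH R2  → stack: [82]
  PUSH R5  → stack: [82, 21]
  PUSH R4  → stack: [82, 21, 92]
  POP R5  → R5 = 92, stack: [82, 21]
  POP R3  → R3 = 21, stack: [82]
  POP R0  → R0 = 82, stack: []
Final: R5 = 92

92


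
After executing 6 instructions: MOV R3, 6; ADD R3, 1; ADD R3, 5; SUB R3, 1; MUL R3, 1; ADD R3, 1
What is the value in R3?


Register state trace:
  MOV R3, 6  → R3 = 6
  ADD R3, 1  → R3 = 6 + 1 = 7
  ADD R3, 5  → R3 = 7 + 5 = 12
  SUB R3, 1  → R3 = 12 - 1 = 11
  MUL R3, 1  → R3 = 11 * 1 = 11
  ADD R3, 1  → R3 = 11 + 1 = 12
Final: R3 = 12

12


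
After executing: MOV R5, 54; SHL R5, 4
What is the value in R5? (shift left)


Register state trace:
  MOV R5, 54  → R5 = 54
  SHL R5, 4  → R5 = 54 << 4 = 54 * 2^4 = 864
Final: R5 = 864

864


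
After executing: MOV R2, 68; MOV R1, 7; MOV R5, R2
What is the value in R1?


Register state trace:
  MOV R2, 68  → R2 = 68
  MOV R1, 7  → R1 = 7
  MOV R5, R2  → R5 = 68
Final: R1 = 7

7


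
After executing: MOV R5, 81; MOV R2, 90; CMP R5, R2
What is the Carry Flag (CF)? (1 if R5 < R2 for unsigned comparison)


Register state trace:
  MOV R5, 81  → R5 = 81
  MOV R2, 90  → R2 = 90
  CMP R5, R2  → unsigned 81 - 90: borrow occurs
  81 < 90, so CF = 1
CF = 1

1


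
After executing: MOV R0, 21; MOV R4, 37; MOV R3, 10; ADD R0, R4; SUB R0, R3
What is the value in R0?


Register state trace:
  MOV R0, 21  → R0 = 21
  MOV R4, 37  → R4 = 37
  MOV R3, 10  → R3 = 10
  ADD R0, R4  → R0 = 21 + 37 = 58
  SUB R0, R3  → R0 = 58 - 10 = 48
Final: R0 = 48

48


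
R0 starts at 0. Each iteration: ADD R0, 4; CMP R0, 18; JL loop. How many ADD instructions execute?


Loop trace (R0 starts at 0, target 18, step 4):
  ADD #1: R0 = 0 + 4 = 4  → 4 < 18, loop
  ADD #2: R0 = 4 + 4 = 8  → 8 < 18, loop
  ADD #3: R0 = 8 + 4 = 12  → 12 < 18, loop
  ADD #4: R0 = 12 + 4 = 16  → 16 < 18, loop
  ADD #5: R0 = 16 + 4 = 20  → 20 >= 18, exit
Total ADD instructions: 5

5


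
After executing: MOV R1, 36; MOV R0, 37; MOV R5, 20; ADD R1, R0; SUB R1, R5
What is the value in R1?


Register state trace:
  MOV R1, 36  → R1 = 36
  MOV R0, 37  → R0 = 37
  MOV R5, 20  → R5 = 20
  ADD R1, R0  → R1 = 36 + 37 = 73
  SUB R1, R5  → R1 = 73 - 20 = 53
Final: R1 = 53

53


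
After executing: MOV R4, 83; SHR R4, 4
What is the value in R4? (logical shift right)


Register state trace:
  MOV R4, 83  → R4 = 83
  SHR R4, 4  → R4 = 83 >> 4 = 83 // 2^4 = 5
Final: R4 = 5

5


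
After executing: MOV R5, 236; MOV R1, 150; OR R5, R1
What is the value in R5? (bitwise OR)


Register state trace:
  MOV R5, 236  → R5 = 236 (0b11101100)
  MOV R1, 150  → R1 = 150 (0b10010110)
  OR R5, R1   → R5 = 236 OR 150 = 254 (0b11111110)
Final: R5 = 254

254


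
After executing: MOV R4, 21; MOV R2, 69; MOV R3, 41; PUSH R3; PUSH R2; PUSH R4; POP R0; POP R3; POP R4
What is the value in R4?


Stack trace (top is rightmost):
  MOV R4, 21  → R4 = 21
  MOV R2, 69  → R2 = 69
  MOV R3, 41  → R3 = 41
  PUSH R3  → stack: [41]
  PUSH R2  → stack: [41, 69]
  PUSH R4  → stack: [41, 69, 21]
  POP R0  → R0 = 21, stack: [41, 69]
  POP R3  → R3 = 69, stack: [41]
  POP R4  → R4 = 41, stack: []
Final: R4 = 41

41


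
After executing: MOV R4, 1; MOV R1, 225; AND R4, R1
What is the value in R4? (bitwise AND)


Register state trace:
  MOV R4, 1  → R4 = 1 (0b00000001)
  MOV R1, 225  → R1 = 225 (0b11100001)
  AND R4, R1  → R4 = 1 AND 225 = 1 (0b00000001)
Final: R4 = 1

1


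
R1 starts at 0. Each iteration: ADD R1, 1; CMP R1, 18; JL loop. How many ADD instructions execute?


Loop trace (R1 starts at 0, target 18, step 1):
  ADD #1: R1 = 0 + 1 = 1  → 1 < 18, loop
  ADD #2: R1 = 1 + 1 = 2  → 2 < 18, loop
  ADD #3: R1 = 2 + 1 = 3  → 3 < 18, loop
  ADD #4: R1 = 3 + 1 = 4  → 4 < 18, loop
  ADD #5: R1 = 4 + 1 = 5  → 5 < 18, loop
  ADD #6: R1 = 5 + 1 = 6  → 6 < 18, loop
  ADD #7: R1 = 6 + 1 = 7  → 7 < 18, loop
  ADD #8: R1 = 7 + 1 = 8  → 8 < 18, loop
  ADD #9: R1 = 8 + 1 = 9  → 9 < 18, loop
  ADD #10: R1 = 9 + 1 = 10  → 10 < 18, loop
  ADD #11: R1 = 10 + 1 = 11  → 11 < 18, loop
  ADD #12: R1 = 11 + 1 = 12  → 12 < 18, loop
  ADD #13: R1 = 12 + 1 = 13  → 13 < 18, loop
  ADD #14: R1 = 13 + 1 = 14  → 14 < 18, loop
  ADD #15: R1 = 14 + 1 = 15  → 15 < 18, loop
  ADD #16: R1 = 15 + 1 = 16  → 16 < 18, loop
  ADD #17: R1 = 16 + 1 = 17  → 17 < 18, loop
  ADD #18: R1 = 17 + 1 = 18  → 18 >= 18, exit
Total ADD instructions: 18

18


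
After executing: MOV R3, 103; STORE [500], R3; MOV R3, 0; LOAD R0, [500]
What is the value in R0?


Register and memory trace:
  MOV R3, 103  → R3 = 103
  STORE [500], R3  → mem[500] = 103
  MOV R3, 0  → R3 = 0
  LOAD R0, [500]  → R0 = mem[500] = 103
Final: R0 = 103

103


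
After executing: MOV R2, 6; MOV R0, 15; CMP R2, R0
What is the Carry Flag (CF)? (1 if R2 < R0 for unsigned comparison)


Register state trace:
  MOV R2, 6  → R2 = 6
  MOV R0, 15  → R0 = 15
  CMP R2, R0  → unsigned 6 - 15: borrow occurs
  6 < 15, so CF = 1
CF = 1

1


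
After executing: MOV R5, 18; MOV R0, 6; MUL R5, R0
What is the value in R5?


Register state trace:
  MOV R5, 18  → R5 = 18
  MOV R0, 6  → R0 = 6
  MUL R5, R0  → R5 = 18 * 6 = 108
Final: R5 = 108

108


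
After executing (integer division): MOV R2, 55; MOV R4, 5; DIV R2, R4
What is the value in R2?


Register state trace:
  MOV R2, 55  → R2 = 55
  MOV R4, 5  → R4 = 5
  DIV R2, R4  → R2 = 55 // 5 = 11
Final: R2 = 11

11


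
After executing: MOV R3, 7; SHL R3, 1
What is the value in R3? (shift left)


Register state trace:
  MOV R3, 7  → R3 = 7
  SHL R3, 1  → R3 = 7 << 1 = 7 * 2^1 = 14
Final: R3 = 14

14


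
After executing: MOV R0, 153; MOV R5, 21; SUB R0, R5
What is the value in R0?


Register state trace:
  MOV R0, 153  → R0 = 153
  MOV R5, 21  → R5 = 21
  SUB R0, R5  → R0 = 153 - 21 = 132
Final: R0 = 132

132


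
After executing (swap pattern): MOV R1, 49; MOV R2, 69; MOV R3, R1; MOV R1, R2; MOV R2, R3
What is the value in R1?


Register state trace (swap pattern):
  MOV R1, 49  → R1 = 49
  MOV R2, 69  → R2 = 69
  MOV R3, R1  → R3 = 49  (save R1)
  MOV R1, R2  → R1 = 69  (R1 gets R2's value)
  MOV R2, R3  → R2 = 49  (R2 gets saved value)
Final: R1 = 69

69


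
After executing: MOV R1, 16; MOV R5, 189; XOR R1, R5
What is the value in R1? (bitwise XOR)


Register state trace:
  MOV R1, 16  → R1 = 16 (0b00010000)
  MOV R5, 189  → R5 = 189 (0b10111101)
  XOR R1, R5  → R1 = 16 XOR 189 = 173 (0b10101101)
Final: R1 = 173

173


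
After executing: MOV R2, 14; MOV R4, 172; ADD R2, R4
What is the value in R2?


Register state trace:
  MOV R2, 14  → R2 = 14
  MOV R4, 172  → R4 = 172
  ADD R2, R4  → R2 = 14 + 172 = 186
Final: R2 = 186

186


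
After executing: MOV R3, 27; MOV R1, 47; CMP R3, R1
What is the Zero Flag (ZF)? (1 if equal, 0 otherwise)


Register state trace:
  MOV R3, 27  → R3 = 27
  MOV R1, 47  → R1 = 47
  CMP R3, R1  → computes 27 - 47 = -20
  Result is nonzero, so values are not equal
ZF = 0

0


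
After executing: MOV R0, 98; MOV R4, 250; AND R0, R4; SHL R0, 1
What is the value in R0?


Register state trace:
  MOV R0, 98  → R0 = 98 (0b01100010)
  MOV R4, 250  → R4 = 250 (0b11111010)
  AND R0, R4  → R0 = 98 AND 250 = 98 (0b01100010)
  SHL R0, 1  → R0 = 98 << 1 = 196
Final: R0 = 196

196


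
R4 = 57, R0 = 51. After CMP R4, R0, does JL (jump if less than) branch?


Trace:
  R4 = 57, R0 = 51
  CMP R4, R0  → compares 57 vs 51
  JL checks: is 57 less than 51?
  57 > 51, so condition is false
Branch taken: No

No


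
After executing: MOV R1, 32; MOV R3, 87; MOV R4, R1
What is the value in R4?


Register state trace:
  MOV R1, 32  → R1 = 32
  MOV R3, 87  → R3 = 87
  MOV R4, R1  → R4 = 32
Final: R4 = 32

32


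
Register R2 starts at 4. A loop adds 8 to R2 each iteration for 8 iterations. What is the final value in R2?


Starting value: R2 = 4
  Iter 1: R2 = 4 + 8 = 12
  Iter 2: R2 = 12 + 8 = 20
  Iter 3: R2 = 20 + 8 = 28
  Iter 4: R2 = 28 + 8 = 36
  Iter 5: R2 = 36 + 8 = 44
  Iter 6: R2 = 44 + 8 = 52
  Iter 7: R2 = 52 + 8 = 60
  Iter 8: R2 = 60 + 8 = 68
Final: R2 = 68

68


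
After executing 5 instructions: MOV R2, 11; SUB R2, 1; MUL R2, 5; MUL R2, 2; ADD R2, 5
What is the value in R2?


Register state trace:
  MOV R2, 11  → R2 = 11
  SUB R2, 1  → R2 = 11 - 1 = 10
  MUL R2, 5  → R2 = 10 * 5 = 50
  MUL R2, 2  → R2 = 50 * 2 = 100
  ADD R2, 5  → R2 = 100 + 5 = 105
Final: R2 = 105

105


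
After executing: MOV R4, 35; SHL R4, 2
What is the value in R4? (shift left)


Register state trace:
  MOV R4, 35  → R4 = 35
  SHL R4, 2  → R4 = 35 << 2 = 35 * 2^2 = 140
Final: R4 = 140

140


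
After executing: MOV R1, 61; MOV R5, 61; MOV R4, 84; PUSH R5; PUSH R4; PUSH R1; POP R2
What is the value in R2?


Stack trace (top is rightmost):
  MOV R1, 61  → R1 = 61
  MOV R5, 61  → R5 = 61
  MOV R4, 84  → R4 = 84
  PUSH R5  → stack: [61]
  PUSH R4  → stack: [61, 84]
  PUSH R1  → stack: [61, 84, 61]
  POP R2  → R2 = 61, stack: [61, 84]
Final: R2 = 61

61


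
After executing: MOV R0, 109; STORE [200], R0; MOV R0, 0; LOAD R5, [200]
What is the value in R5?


Register and memory trace:
  MOV R0, 109  → R0 = 109
  STORE [200], R0  → mem[200] = 109
  MOV R0, 0  → R0 = 0
  LOAD R5, [200]  → R5 = mem[200] = 109
Final: R5 = 109

109


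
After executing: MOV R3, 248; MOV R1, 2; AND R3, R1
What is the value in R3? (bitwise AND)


Register state trace:
  MOV R3, 248  → R3 = 248 (0b11111000)
  MOV R1, 2  → R1 = 2 (0b00000010)
  AND R3, R1  → R3 = 248 AND 2 = 0 (0b00000000)
Final: R3 = 0

0


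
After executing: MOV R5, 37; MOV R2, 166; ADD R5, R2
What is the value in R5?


Register state trace:
  MOV R5, 37  → R5 = 37
  MOV R2, 166  → R2 = 166
  ADD R5, R2  → R5 = 37 + 166 = 203
Final: R5 = 203

203


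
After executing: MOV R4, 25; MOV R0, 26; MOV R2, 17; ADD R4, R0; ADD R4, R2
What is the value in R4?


Register state trace:
  MOV R4, 25  → R4 = 25
  MOV R0, 26  → R0 = 26
  MOV R2, 17  → R2 = 17
  ADD R4, R0  → R4 = 25 + 26 = 51
  ADD R4, R2  → R4 = 51 + 17 = 68
Final: R4 = 68

68


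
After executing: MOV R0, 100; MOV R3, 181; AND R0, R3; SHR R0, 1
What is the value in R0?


Register state trace:
  MOV R0, 100  → R0 = 100 (0b01100100)
  MOV R3, 181  → R3 = 181 (0b10110101)
  AND R0, R3  → R0 = 100 AND 181 = 36 (0b00100100)
  SHR R0, 1  → R0 = 36 >> 1 = 18
Final: R0 = 18

18


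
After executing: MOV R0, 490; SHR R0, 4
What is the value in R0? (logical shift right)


Register state trace:
  MOV R0, 490  → R0 = 490
  SHR R0, 4  → R0 = 490 >> 4 = 490 // 2^4 = 30
Final: R0 = 30

30


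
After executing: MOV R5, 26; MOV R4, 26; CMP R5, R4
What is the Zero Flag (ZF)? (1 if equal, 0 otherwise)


Register state trace:
  MOV R5, 26  → R5 = 26
  MOV R4, 26  → R4 = 26
  CMP R5, R4  → computes 26 - 26 = 0
  Result is zero, so values are equal
ZF = 1

1


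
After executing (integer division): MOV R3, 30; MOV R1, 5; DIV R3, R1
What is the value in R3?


Register state trace:
  MOV R3, 30  → R3 = 30
  MOV R1, 5  → R1 = 5
  DIV R3, R1  → R3 = 30 // 5 = 6
Final: R3 = 6

6


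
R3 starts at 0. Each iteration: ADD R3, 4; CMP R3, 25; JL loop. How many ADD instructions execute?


Loop trace (R3 starts at 0, target 25, step 4):
  ADD #1: R3 = 0 + 4 = 4  → 4 < 25, loop
  ADD #2: R3 = 4 + 4 = 8  → 8 < 25, loop
  ADD #3: R3 = 8 + 4 = 12  → 12 < 25, loop
  ADD #4: R3 = 12 + 4 = 16  → 16 < 25, loop
  ADD #5: R3 = 16 + 4 = 20  → 20 < 25, loop
  ADD #6: R3 = 20 + 4 = 24  → 24 < 25, loop
  ADD #7: R3 = 24 + 4 = 28  → 28 >= 25, exit
Total ADD instructions: 7

7


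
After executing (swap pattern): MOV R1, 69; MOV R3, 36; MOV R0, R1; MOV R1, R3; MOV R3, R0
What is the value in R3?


Register state trace (swap pattern):
  MOV R1, 69  → R1 = 69
  MOV R3, 36  → R3 = 36
  MOV R0, R1  → R0 = 69  (save R1)
  MOV R1, R3  → R1 = 36  (R1 gets R3's value)
  MOV R3, R0  → R3 = 69  (R3 gets saved value)
Final: R3 = 69

69


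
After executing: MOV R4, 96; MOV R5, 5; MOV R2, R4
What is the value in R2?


Register state trace:
  MOV R4, 96  → R4 = 96
  MOV R5, 5  → R5 = 5
  MOV R2, R4  → R2 = 96
Final: R2 = 96

96


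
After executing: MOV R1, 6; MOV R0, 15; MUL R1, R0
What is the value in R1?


Register state trace:
  MOV R1, 6  → R1 = 6
  MOV R0, 15  → R0 = 15
  MUL R1, R0  → R1 = 6 * 15 = 90
Final: R1 = 90

90


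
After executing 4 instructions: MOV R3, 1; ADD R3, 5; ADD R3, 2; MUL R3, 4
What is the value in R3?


Register state trace:
  MOV R3, 1  → R3 = 1
  ADD R3, 5  → R3 = 1 + 5 = 6
  ADD R3, 2  → R3 = 6 + 2 = 8
  MUL R3, 4  → R3 = 8 * 4 = 32
Final: R3 = 32

32


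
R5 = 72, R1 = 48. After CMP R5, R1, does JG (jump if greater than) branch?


Trace:
  R5 = 72, R1 = 48
  CMP R5, R1  → compares 72 vs 48
  JG checks: is 72 greater than 48?
  72 > 48, so condition is true
Branch taken: Yes

Yes


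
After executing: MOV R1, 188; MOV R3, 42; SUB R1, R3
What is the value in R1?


Register state trace:
  MOV R1, 188  → R1 = 188
  MOV R3, 42  → R3 = 42
  SUB R1, R3  → R1 = 188 - 42 = 146
Final: R1 = 146

146


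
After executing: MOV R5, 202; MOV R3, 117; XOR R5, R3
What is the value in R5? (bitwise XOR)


Register state trace:
  MOV R5, 202  → R5 = 202 (0b11001010)
  MOV R3, 117  → R3 = 117 (0b01110101)
  XOR R5, R3  → R5 = 202 XOR 117 = 191 (0b10111111)
Final: R5 = 191

191


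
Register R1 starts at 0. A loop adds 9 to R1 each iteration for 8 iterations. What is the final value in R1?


Starting value: R1 = 0
  Iter 1: R1 = 0 + 9 = 9
  Iter 2: R1 = 9 + 9 = 18
  Iter 3: R1 = 18 + 9 = 27
  Iter 4: R1 = 27 + 9 = 36
  Iter 5: R1 = 36 + 9 = 45
  Iter 6: R1 = 45 + 9 = 54
  Iter 7: R1 = 54 + 9 = 63
  Iter 8: R1 = 63 + 9 = 72
Final: R1 = 72

72


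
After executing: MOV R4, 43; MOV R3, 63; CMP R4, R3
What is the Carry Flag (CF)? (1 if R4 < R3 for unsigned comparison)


Register state trace:
  MOV R4, 43  → R4 = 43
  MOV R3, 63  → R3 = 63
  CMP R4, R3  → unsigned 43 - 63: borrow occurs
  43 < 63, so CF = 1
CF = 1

1


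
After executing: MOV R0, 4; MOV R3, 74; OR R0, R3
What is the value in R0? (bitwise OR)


Register state trace:
  MOV R0, 4  → R0 = 4 (0b00000100)
  MOV R3, 74  → R3 = 74 (0b01001010)
  OR R0, R3   → R0 = 4 OR 74 = 78 (0b01001110)
Final: R0 = 78

78


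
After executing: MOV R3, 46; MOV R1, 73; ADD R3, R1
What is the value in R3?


Register state trace:
  MOV R3, 46  → R3 = 46
  MOV R1, 73  → R1 = 73
  ADD R3, R1  → R3 = 46 + 73 = 119
Final: R3 = 119

119


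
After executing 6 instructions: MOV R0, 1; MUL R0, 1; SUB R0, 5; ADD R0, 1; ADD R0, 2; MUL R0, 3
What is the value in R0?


Register state trace:
  MOV R0, 1  → R0 = 1
  MUL R0, 1  → R0 = 1 * 1 = 1
  SUB R0, 5  → R0 = 1 - 5 = -4
  ADD R0, 1  → R0 = -4 + 1 = -3
  ADD R0, 2  → R0 = -3 + 2 = -1
  MUL R0, 3  → R0 = -1 * 3 = -3
Final: R0 = -3

-3


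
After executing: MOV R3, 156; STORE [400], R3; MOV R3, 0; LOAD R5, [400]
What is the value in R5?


Register and memory trace:
  MOV R3, 156  → R3 = 156
  STORE [400], R3  → mem[400] = 156
  MOV R3, 0  → R3 = 0
  LOAD R5, [400]  → R5 = mem[400] = 156
Final: R5 = 156

156


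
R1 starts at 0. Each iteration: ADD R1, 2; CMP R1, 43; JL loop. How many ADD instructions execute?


Loop trace (R1 starts at 0, target 43, step 2):
  ADD #1: R1 = 0 + 2 = 2  → 2 < 43, loop
  ADD #2: R1 = 2 + 2 = 4  → 4 < 43, loop
  ADD #3: R1 = 4 + 2 = 6  → 6 < 43, loop
  ADD #4: R1 = 6 + 2 = 8  → 8 < 43, loop
  ADD #5: R1 = 8 + 2 = 10  → 10 < 43, loop
  ADD #6: R1 = 10 + 2 = 12  → 12 < 43, loop
  ADD #7: R1 = 12 + 2 = 14  → 14 < 43, loop
  ADD #8: R1 = 14 + 2 = 16  → 16 < 43, loop
  ADD #9: R1 = 16 + 2 = 18  → 18 < 43, loop
  ADD #10: R1 = 18 + 2 = 20  → 20 < 43, loop
  ADD #11: R1 = 20 + 2 = 22  → 22 < 43, loop
  ADD #12: R1 = 22 + 2 = 24  → 24 < 43, loop
  ADD #13: R1 = 24 + 2 = 26  → 26 < 43, loop
  ADD #14: R1 = 26 + 2 = 28  → 28 < 43, loop
  ADD #15: R1 = 28 + 2 = 30  → 30 < 43, loop
  ADD #16: R1 = 30 + 2 = 32  → 32 < 43, loop
  ADD #17: R1 = 32 + 2 = 34  → 34 < 43, loop
  ADD #18: R1 = 34 + 2 = 36  → 36 < 43, loop
  ADD #19: R1 = 36 + 2 = 38  → 38 < 43, loop
  ADD #20: R1 = 38 + 2 = 40  → 40 < 43, loop
  ADD #21: R1 = 40 + 2 = 42  → 42 < 43, loop
  ADD #22: R1 = 42 + 2 = 44  → 44 >= 43, exit
Total ADD instructions: 22

22


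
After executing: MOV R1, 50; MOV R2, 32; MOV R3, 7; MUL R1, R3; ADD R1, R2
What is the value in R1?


Register state trace:
  MOV R1, 50  → R1 = 50
  MOV R2, 32  → R2 = 32
  MOV R3, 7  → R3 = 7
  MUL R1, R3  → R1 = 50 * 7 = 350
  ADD R1, R2  → R1 = 350 + 32 = 382
Final: R1 = 382

382


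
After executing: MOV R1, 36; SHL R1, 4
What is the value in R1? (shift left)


Register state trace:
  MOV R1, 36  → R1 = 36
  SHL R1, 4  → R1 = 36 << 4 = 36 * 2^4 = 576
Final: R1 = 576

576


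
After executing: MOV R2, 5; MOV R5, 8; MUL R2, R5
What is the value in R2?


Register state trace:
  MOV R2, 5  → R2 = 5
  MOV R5, 8  → R5 = 8
  MUL R2, R5  → R2 = 5 * 8 = 40
Final: R2 = 40

40


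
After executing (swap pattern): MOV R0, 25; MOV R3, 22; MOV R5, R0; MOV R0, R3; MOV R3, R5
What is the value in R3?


Register state trace (swap pattern):
  MOV R0, 25  → R0 = 25
  MOV R3, 22  → R3 = 22
  MOV R5, R0  → R5 = 25  (save R0)
  MOV R0, R3  → R0 = 22  (R0 gets R3's value)
  MOV R3, R5  → R3 = 25  (R3 gets saved value)
Final: R3 = 25

25


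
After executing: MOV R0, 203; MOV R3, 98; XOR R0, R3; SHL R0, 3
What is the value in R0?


Register state trace:
  MOV R0, 203  → R0 = 203 (0b11001011)
  MOV R3, 98  → R3 = 98 (0b01100010)
  XOR R0, R3  → R0 = 203 XOR 98 = 169 (0b10101001)
  SHL R0, 3  → R0 = 169 << 3 = 1352
Final: R0 = 1352

1352


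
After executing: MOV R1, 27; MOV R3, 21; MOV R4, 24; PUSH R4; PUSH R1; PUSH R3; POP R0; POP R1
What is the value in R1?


Stack trace (top is rightmost):
  MOV R1, 27  → R1 = 27
  MOV R3, 21  → R3 = 21
  MOV R4, 24  → R4 = 24
  PUSH R4  → stack: [24]
  PUSH R1  → stack: [24, 27]
  PUSH R3  → stack: [24, 27, 21]
  POP R0  → R0 = 21, stack: [24, 27]
  POP R1  → R1 = 27, stack: [24]
Final: R1 = 27

27


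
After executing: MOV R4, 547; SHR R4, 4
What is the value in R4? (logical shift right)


Register state trace:
  MOV R4, 547  → R4 = 547
  SHR R4, 4  → R4 = 547 >> 4 = 547 // 2^4 = 34
Final: R4 = 34

34


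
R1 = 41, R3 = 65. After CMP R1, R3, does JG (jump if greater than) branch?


Trace:
  R1 = 41, R3 = 65
  CMP R1, R3  → compares 41 vs 65
  JG checks: is 41 greater than 65?
  41 < 65, so condition is false
Branch taken: No

No


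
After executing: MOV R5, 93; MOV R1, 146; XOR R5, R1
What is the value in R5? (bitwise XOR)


Register state trace:
  MOV R5, 93  → R5 = 93 (0b01011101)
  MOV R1, 146  → R1 = 146 (0b10010010)
  XOR R5, R1  → R5 = 93 XOR 146 = 207 (0b11001111)
Final: R5 = 207

207


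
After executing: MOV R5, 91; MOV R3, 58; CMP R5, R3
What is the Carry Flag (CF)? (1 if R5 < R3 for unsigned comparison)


Register state trace:
  MOV R5, 91  → R5 = 91
  MOV R3, 58  → R3 = 58
  CMP R5, R3  → unsigned 91 - 58: no borrow
  91 >= 58, so CF = 0
CF = 0

0


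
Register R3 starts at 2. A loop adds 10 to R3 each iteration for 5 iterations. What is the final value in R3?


Starting value: R3 = 2
  Iter 1: R3 = 2 + 10 = 12
  Iter 2: R3 = 12 + 10 = 22
  Iter 3: R3 = 22 + 10 = 32
  Iter 4: R3 = 32 + 10 = 42
  Iter 5: R3 = 42 + 10 = 52
Final: R3 = 52

52


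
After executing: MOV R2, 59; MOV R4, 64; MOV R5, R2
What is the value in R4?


Register state trace:
  MOV R2, 59  → R2 = 59
  MOV R4, 64  → R4 = 64
  MOV R5, R2  → R5 = 59
Final: R4 = 64

64


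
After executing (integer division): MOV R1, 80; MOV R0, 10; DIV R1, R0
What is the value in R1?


Register state trace:
  MOV R1, 80  → R1 = 80
  MOV R0, 10  → R0 = 10
  DIV R1, R0  → R1 = 80 // 10 = 8
Final: R1 = 8

8


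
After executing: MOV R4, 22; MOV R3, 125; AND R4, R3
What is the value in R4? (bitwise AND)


Register state trace:
  MOV R4, 22  → R4 = 22 (0b00010110)
  MOV R3, 125  → R3 = 125 (0b01111101)
  AND R4, R3  → R4 = 22 AND 125 = 20 (0b00010100)
Final: R4 = 20

20


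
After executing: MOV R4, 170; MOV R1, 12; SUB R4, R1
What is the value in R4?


Register state trace:
  MOV R4, 170  → R4 = 170
  MOV R1, 12  → R1 = 12
  SUB R4, R1  → R4 = 170 - 12 = 158
Final: R4 = 158

158


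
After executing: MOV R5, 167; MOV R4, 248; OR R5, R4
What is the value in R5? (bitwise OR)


Register state trace:
  MOV R5, 167  → R5 = 167 (0b10100111)
  MOV R4, 248  → R4 = 248 (0b11111000)
  OR R5, R4   → R5 = 167 OR 248 = 255 (0b11111111)
Final: R5 = 255

255


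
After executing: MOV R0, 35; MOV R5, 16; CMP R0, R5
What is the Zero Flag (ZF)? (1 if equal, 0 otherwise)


Register state trace:
  MOV R0, 35  → R0 = 35
  MOV R5, 16  → R5 = 16
  CMP R0, R5  → computes 35 - 16 = 19
  Result is nonzero, so values are not equal
ZF = 0

0


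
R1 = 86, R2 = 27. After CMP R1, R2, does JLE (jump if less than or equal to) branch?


Trace:
  R1 = 86, R2 = 27
  CMP R1, R2  → compares 86 vs 27
  JLE checks: is 86 less than or equal to 27?
  86 > 27, so condition is false
Branch taken: No

No


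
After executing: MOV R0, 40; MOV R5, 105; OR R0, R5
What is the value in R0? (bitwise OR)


Register state trace:
  MOV R0, 40  → R0 = 40 (0b00101000)
  MOV R5, 105  → R5 = 105 (0b01101001)
  OR R0, R5   → R0 = 40 OR 105 = 105 (0b01101001)
Final: R0 = 105

105


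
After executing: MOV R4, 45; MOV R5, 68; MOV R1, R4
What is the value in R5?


Register state trace:
  MOV R4, 45  → R4 = 45
  MOV R5, 68  → R5 = 68
  MOV R1, R4  → R1 = 45
Final: R5 = 68

68


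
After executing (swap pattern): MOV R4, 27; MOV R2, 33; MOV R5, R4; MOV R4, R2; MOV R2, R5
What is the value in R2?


Register state trace (swap pattern):
  MOV R4, 27  → R4 = 27
  MOV R2, 33  → R2 = 33
  MOV R5, R4  → R5 = 27  (save R4)
  MOV R4, R2  → R4 = 33  (R4 gets R2's value)
  MOV R2, R5  → R2 = 27  (R2 gets saved value)
Final: R2 = 27

27


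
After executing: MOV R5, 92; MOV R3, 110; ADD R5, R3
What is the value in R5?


Register state trace:
  MOV R5, 92  → R5 = 92
  MOV R3, 110  → R3 = 110
  ADD R5, R3  → R5 = 92 + 110 = 202
Final: R5 = 202

202


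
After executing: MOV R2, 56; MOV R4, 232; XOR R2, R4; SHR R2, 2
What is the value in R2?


Register state trace:
  MOV R2, 56  → R2 = 56 (0b00111000)
  MOV R4, 232  → R4 = 232 (0b11101000)
  XOR R2, R4  → R2 = 56 XOR 232 = 208 (0b11010000)
  SHR R2, 2  → R2 = 208 >> 2 = 52
Final: R2 = 52

52


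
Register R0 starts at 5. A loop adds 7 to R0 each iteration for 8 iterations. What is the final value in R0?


Starting value: R0 = 5
  Iter 1: R0 = 5 + 7 = 12
  Iter 2: R0 = 12 + 7 = 19
  Iter 3: R0 = 19 + 7 = 26
  Iter 4: R0 = 26 + 7 = 33
  Iter 5: R0 = 33 + 7 = 40
  Iter 6: R0 = 40 + 7 = 47
  Iter 7: R0 = 47 + 7 = 54
  Iter 8: R0 = 54 + 7 = 61
Final: R0 = 61

61


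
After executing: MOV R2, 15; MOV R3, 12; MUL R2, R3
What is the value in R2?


Register state trace:
  MOV R2, 15  → R2 = 15
  MOV R3, 12  → R3 = 12
  MUL R2, R3  → R2 = 15 * 12 = 180
Final: R2 = 180

180


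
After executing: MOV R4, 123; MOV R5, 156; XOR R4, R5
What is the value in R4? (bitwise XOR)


Register state trace:
  MOV R4, 123  → R4 = 123 (0b01111011)
  MOV R5, 156  → R5 = 156 (0b10011100)
  XOR R4, R5  → R4 = 123 XOR 156 = 231 (0b11100111)
Final: R4 = 231

231


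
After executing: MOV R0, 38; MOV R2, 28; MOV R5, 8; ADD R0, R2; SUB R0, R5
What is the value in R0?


Register state trace:
  MOV R0, 38  → R0 = 38
  MOV R2, 28  → R2 = 28
  MOV R5, 8  → R5 = 8
  ADD R0, R2  → R0 = 38 + 28 = 66
  SUB R0, R5  → R0 = 66 - 8 = 58
Final: R0 = 58

58


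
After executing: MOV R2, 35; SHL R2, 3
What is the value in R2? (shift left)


Register state trace:
  MOV R2, 35  → R2 = 35
  SHL R2, 3  → R2 = 35 << 3 = 35 * 2^3 = 280
Final: R2 = 280

280


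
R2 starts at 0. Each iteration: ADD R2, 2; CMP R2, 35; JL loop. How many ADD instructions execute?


Loop trace (R2 starts at 0, target 35, step 2):
  ADD #1: R2 = 0 + 2 = 2  → 2 < 35, loop
  ADD #2: R2 = 2 + 2 = 4  → 4 < 35, loop
  ADD #3: R2 = 4 + 2 = 6  → 6 < 35, loop
  ADD #4: R2 = 6 + 2 = 8  → 8 < 35, loop
  ADD #5: R2 = 8 + 2 = 10  → 10 < 35, loop
  ADD #6: R2 = 10 + 2 = 12  → 12 < 35, loop
  ADD #7: R2 = 12 + 2 = 14  → 14 < 35, loop
  ADD #8: R2 = 14 + 2 = 16  → 16 < 35, loop
  ADD #9: R2 = 16 + 2 = 18  → 18 < 35, loop
  ADD #10: R2 = 18 + 2 = 20  → 20 < 35, loop
  ADD #11: R2 = 20 + 2 = 22  → 22 < 35, loop
  ADD #12: R2 = 22 + 2 = 24  → 24 < 35, loop
  ADD #13: R2 = 24 + 2 = 26  → 26 < 35, loop
  ADD #14: R2 = 26 + 2 = 28  → 28 < 35, loop
  ADD #15: R2 = 28 + 2 = 30  → 30 < 35, loop
  ADD #16: R2 = 30 + 2 = 32  → 32 < 35, loop
  ADD #17: R2 = 32 + 2 = 34  → 34 < 35, loop
  ADD #18: R2 = 34 + 2 = 36  → 36 >= 35, exit
Total ADD instructions: 18

18


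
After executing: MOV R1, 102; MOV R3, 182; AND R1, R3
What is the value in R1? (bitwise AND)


Register state trace:
  MOV R1, 102  → R1 = 102 (0b01100110)
  MOV R3, 182  → R3 = 182 (0b10110110)
  AND R1, R3  → R1 = 102 AND 182 = 38 (0b00100110)
Final: R1 = 38

38


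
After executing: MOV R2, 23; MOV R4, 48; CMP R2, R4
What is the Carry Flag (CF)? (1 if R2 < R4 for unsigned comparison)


Register state trace:
  MOV R2, 23  → R2 = 23
  MOV R4, 48  → R4 = 48
  CMP R2, R4  → unsigned 23 - 48: borrow occurs
  23 < 48, so CF = 1
CF = 1

1


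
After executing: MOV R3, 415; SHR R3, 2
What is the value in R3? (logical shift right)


Register state trace:
  MOV R3, 415  → R3 = 415
  SHR R3, 2  → R3 = 415 >> 2 = 415 // 2^2 = 103
Final: R3 = 103

103


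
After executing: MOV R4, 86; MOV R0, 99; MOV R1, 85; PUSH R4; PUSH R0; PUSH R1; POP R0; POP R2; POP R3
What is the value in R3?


Stack trace (top is rightmost):
  MOV R4, 86  → R4 = 86
  MOV R0, 99  → R0 = 99
  MOV R1, 85  → R1 = 85
  PUSH R4  → stack: [86]
  PUSH R0  → stack: [86, 99]
  PUSH R1  → stack: [86, 99, 85]
  POP R0  → R0 = 85, stack: [86, 99]
  POP R2  → R2 = 99, stack: [86]
  POP R3  → R3 = 86, stack: []
Final: R3 = 86

86


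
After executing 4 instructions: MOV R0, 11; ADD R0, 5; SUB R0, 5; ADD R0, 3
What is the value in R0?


Register state trace:
  MOV R0, 11  → R0 = 11
  ADD R0, 5  → R0 = 11 + 5 = 16
  SUB R0, 5  → R0 = 16 - 5 = 11
  ADD R0, 3  → R0 = 11 + 3 = 14
Final: R0 = 14

14


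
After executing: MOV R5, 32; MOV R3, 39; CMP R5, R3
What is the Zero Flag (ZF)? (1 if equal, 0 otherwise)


Register state trace:
  MOV R5, 32  → R5 = 32
  MOV R3, 39  → R3 = 39
  CMP R5, R3  → computes 32 - 39 = -7
  Result is nonzero, so values are not equal
ZF = 0

0


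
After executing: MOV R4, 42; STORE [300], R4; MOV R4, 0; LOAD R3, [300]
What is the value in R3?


Register and memory trace:
  MOV R4, 42  → R4 = 42
  STORE [300], R4  → mem[300] = 42
  MOV R4, 0  → R4 = 0
  LOAD R3, [300]  → R3 = mem[300] = 42
Final: R3 = 42

42


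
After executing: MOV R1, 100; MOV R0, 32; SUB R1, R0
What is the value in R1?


Register state trace:
  MOV R1, 100  → R1 = 100
  MOV R0, 32  → R0 = 32
  SUB R1, R0  → R1 = 100 - 32 = 68
Final: R1 = 68

68


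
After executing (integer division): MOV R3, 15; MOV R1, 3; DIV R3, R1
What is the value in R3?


Register state trace:
  MOV R3, 15  → R3 = 15
  MOV R1, 3  → R1 = 3
  DIV R3, R1  → R3 = 15 // 3 = 5
Final: R3 = 5

5


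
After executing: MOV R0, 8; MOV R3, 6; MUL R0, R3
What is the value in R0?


Register state trace:
  MOV R0, 8  → R0 = 8
  MOV R3, 6  → R3 = 6
  MUL R0, R3  → R0 = 8 * 6 = 48
Final: R0 = 48

48


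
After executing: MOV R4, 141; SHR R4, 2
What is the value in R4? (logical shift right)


Register state trace:
  MOV R4, 141  → R4 = 141
  SHR R4, 2  → R4 = 141 >> 2 = 141 // 2^2 = 35
Final: R4 = 35

35


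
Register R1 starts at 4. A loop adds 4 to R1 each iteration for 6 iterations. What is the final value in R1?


Starting value: R1 = 4
  Iter 1: R1 = 4 + 4 = 8
  Iter 2: R1 = 8 + 4 = 12
  Iter 3: R1 = 12 + 4 = 16
  Iter 4: R1 = 16 + 4 = 20
  Iter 5: R1 = 20 + 4 = 24
  Iter 6: R1 = 24 + 4 = 28
Final: R1 = 28

28


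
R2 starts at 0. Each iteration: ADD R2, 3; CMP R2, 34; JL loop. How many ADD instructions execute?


Loop trace (R2 starts at 0, target 34, step 3):
  ADD #1: R2 = 0 + 3 = 3  → 3 < 34, loop
  ADD #2: R2 = 3 + 3 = 6  → 6 < 34, loop
  ADD #3: R2 = 6 + 3 = 9  → 9 < 34, loop
  ADD #4: R2 = 9 + 3 = 12  → 12 < 34, loop
  ADD #5: R2 = 12 + 3 = 15  → 15 < 34, loop
  ADD #6: R2 = 15 + 3 = 18  → 18 < 34, loop
  ADD #7: R2 = 18 + 3 = 21  → 21 < 34, loop
  ADD #8: R2 = 21 + 3 = 24  → 24 < 34, loop
  ADD #9: R2 = 24 + 3 = 27  → 27 < 34, loop
  ADD #10: R2 = 27 + 3 = 30  → 30 < 34, loop
  ADD #11: R2 = 30 + 3 = 33  → 33 < 34, loop
  ADD #12: R2 = 33 + 3 = 36  → 36 >= 34, exit
Total ADD instructions: 12

12


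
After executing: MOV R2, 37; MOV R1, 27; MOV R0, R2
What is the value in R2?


Register state trace:
  MOV R2, 37  → R2 = 37
  MOV R1, 27  → R1 = 27
  MOV R0, R2  → R0 = 37
Final: R2 = 37

37


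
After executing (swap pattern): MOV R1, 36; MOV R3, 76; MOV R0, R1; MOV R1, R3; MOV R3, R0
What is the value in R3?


Register state trace (swap pattern):
  MOV R1, 36  → R1 = 36
  MOV R3, 76  → R3 = 76
  MOV R0, R1  → R0 = 36  (save R1)
  MOV R1, R3  → R1 = 76  (R1 gets R3's value)
  MOV R3, R0  → R3 = 36  (R3 gets saved value)
Final: R3 = 36

36


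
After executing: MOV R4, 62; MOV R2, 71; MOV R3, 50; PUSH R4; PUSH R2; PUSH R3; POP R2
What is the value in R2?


Stack trace (top is rightmost):
  MOV R4, 62  → R4 = 62
  MOV R2, 71  → R2 = 71
  MOV R3, 50  → R3 = 50
  PUSH R4  → stack: [62]
  PUSH R2  → stack: [62, 71]
  PUSH R3  → stack: [62, 71, 50]
  POP R2  → R2 = 50, stack: [62, 71]
Final: R2 = 50

50


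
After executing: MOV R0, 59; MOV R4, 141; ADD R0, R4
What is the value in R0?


Register state trace:
  MOV R0, 59  → R0 = 59
  MOV R4, 141  → R4 = 141
  ADD R0, R4  → R0 = 59 + 141 = 200
Final: R0 = 200

200


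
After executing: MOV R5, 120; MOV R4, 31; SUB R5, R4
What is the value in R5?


Register state trace:
  MOV R5, 120  → R5 = 120
  MOV R4, 31  → R4 = 31
  SUB R5, R4  → R5 = 120 - 31 = 89
Final: R5 = 89

89


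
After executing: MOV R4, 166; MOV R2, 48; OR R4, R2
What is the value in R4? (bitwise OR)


Register state trace:
  MOV R4, 166  → R4 = 166 (0b10100110)
  MOV R2, 48  → R2 = 48 (0b00110000)
  OR R4, R2   → R4 = 166 OR 48 = 182 (0b10110110)
Final: R4 = 182

182


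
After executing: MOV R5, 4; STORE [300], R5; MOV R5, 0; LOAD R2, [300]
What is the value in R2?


Register and memory trace:
  MOV R5, 4  → R5 = 4
  STORE [300], R5  → mem[300] = 4
  MOV R5, 0  → R5 = 0
  LOAD R2, [300]  → R2 = mem[300] = 4
Final: R2 = 4

4


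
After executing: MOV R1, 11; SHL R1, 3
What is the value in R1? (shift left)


Register state trace:
  MOV R1, 11  → R1 = 11
  SHL R1, 3  → R1 = 11 << 3 = 11 * 2^3 = 88
Final: R1 = 88

88


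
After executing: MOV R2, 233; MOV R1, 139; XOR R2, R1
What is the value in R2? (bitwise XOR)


Register state trace:
  MOV R2, 233  → R2 = 233 (0b11101001)
  MOV R1, 139  → R1 = 139 (0b10001011)
  XOR R2, R1  → R2 = 233 XOR 139 = 98 (0b01100010)
Final: R2 = 98

98


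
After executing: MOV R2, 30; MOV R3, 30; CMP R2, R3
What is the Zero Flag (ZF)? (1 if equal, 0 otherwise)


Register state trace:
  MOV R2, 30  → R2 = 30
  MOV R3, 30  → R3 = 30
  CMP R2, R3  → computes 30 - 30 = 0
  Result is zero, so values are equal
ZF = 1

1


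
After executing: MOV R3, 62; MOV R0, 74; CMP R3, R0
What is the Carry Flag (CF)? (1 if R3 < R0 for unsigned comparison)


Register state trace:
  MOV R3, 62  → R3 = 62
  MOV R0, 74  → R0 = 74
  CMP R3, R0  → unsigned 62 - 74: borrow occurs
  62 < 74, so CF = 1
CF = 1

1


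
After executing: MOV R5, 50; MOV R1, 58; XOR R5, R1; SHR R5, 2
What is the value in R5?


Register state trace:
  MOV R5, 50  → R5 = 50 (0b00110010)
  MOV R1, 58  → R1 = 58 (0b00111010)
  XOR R5, R1  → R5 = 50 XOR 58 = 8 (0b00001000)
  SHR R5, 2  → R5 = 8 >> 2 = 2
Final: R5 = 2

2


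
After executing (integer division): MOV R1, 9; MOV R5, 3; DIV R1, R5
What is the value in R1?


Register state trace:
  MOV R1, 9  → R1 = 9
  MOV R5, 3  → R5 = 3
  DIV R1, R5  → R1 = 9 // 3 = 3
Final: R1 = 3

3


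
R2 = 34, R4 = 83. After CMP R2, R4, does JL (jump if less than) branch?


Trace:
  R2 = 34, R4 = 83
  CMP R2, R4  → compares 34 vs 83
  JL checks: is 34 less than 83?
  34 < 83, so condition is true
Branch taken: Yes

Yes


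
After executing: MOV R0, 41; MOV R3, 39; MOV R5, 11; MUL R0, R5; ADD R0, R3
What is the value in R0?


Register state trace:
  MOV R0, 41  → R0 = 41
  MOV R3, 39  → R3 = 39
  MOV R5, 11  → R5 = 11
  MUL R0, R5  → R0 = 41 * 11 = 451
  ADD R0, R3  → R0 = 451 + 39 = 490
Final: R0 = 490

490


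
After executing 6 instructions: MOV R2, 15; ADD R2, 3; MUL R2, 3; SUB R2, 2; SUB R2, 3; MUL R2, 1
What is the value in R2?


Register state trace:
  MOV R2, 15  → R2 = 15
  ADD R2, 3  → R2 = 15 + 3 = 18
  MUL R2, 3  → R2 = 18 * 3 = 54
  SUB R2, 2  → R2 = 54 - 2 = 52
  SUB R2, 3  → R2 = 52 - 3 = 49
  MUL R2, 1  → R2 = 49 * 1 = 49
Final: R2 = 49

49


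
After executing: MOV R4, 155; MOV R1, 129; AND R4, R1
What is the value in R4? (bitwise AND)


Register state trace:
  MOV R4, 155  → R4 = 155 (0b10011011)
  MOV R1, 129  → R1 = 129 (0b10000001)
  AND R4, R1  → R4 = 155 AND 129 = 129 (0b10000001)
Final: R4 = 129

129


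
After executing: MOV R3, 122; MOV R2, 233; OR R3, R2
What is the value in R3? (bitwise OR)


Register state trace:
  MOV R3, 122  → R3 = 122 (0b01111010)
  MOV R2, 233  → R2 = 233 (0b11101001)
  OR R3, R2   → R3 = 122 OR 233 = 251 (0b11111011)
Final: R3 = 251

251


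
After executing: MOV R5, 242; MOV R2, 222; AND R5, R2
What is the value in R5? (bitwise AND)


Register state trace:
  MOV R5, 242  → R5 = 242 (0b11110010)
  MOV R2, 222  → R2 = 222 (0b11011110)
  AND R5, R2  → R5 = 242 AND 222 = 210 (0b11010010)
Final: R5 = 210

210


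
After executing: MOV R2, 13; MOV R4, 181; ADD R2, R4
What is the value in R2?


Register state trace:
  MOV R2, 13  → R2 = 13
  MOV R4, 181  → R4 = 181
  ADD R2, R4  → R2 = 13 + 181 = 194
Final: R2 = 194

194


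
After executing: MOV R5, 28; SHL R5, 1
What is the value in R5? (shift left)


Register state trace:
  MOV R5, 28  → R5 = 28
  SHL R5, 1  → R5 = 28 << 1 = 28 * 2^1 = 56
Final: R5 = 56

56


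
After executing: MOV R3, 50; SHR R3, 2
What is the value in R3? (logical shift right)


Register state trace:
  MOV R3, 50  → R3 = 50
  SHR R3, 2  → R3 = 50 >> 2 = 50 // 2^2 = 12
Final: R3 = 12

12


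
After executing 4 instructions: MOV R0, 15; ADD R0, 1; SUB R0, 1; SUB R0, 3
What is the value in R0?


Register state trace:
  MOV R0, 15  → R0 = 15
  ADD R0, 1  → R0 = 15 + 1 = 16
  SUB R0, 1  → R0 = 16 - 1 = 15
  SUB R0, 3  → R0 = 15 - 3 = 12
Final: R0 = 12

12


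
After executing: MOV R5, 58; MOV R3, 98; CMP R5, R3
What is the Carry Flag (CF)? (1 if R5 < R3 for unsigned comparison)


Register state trace:
  MOV R5, 58  → R5 = 58
  MOV R3, 98  → R3 = 98
  CMP R5, R3  → unsigned 58 - 98: borrow occurs
  58 < 98, so CF = 1
CF = 1

1


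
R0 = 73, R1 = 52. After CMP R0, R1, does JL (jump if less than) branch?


Trace:
  R0 = 73, R1 = 52
  CMP R0, R1  → compares 73 vs 52
  JL checks: is 73 less than 52?
  73 > 52, so condition is false
Branch taken: No

No


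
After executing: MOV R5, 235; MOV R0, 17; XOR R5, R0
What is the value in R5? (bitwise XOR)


Register state trace:
  MOV R5, 235  → R5 = 235 (0b11101011)
  MOV R0, 17  → R0 = 17 (0b00010001)
  XOR R5, R0  → R5 = 235 XOR 17 = 250 (0b11111010)
Final: R5 = 250

250


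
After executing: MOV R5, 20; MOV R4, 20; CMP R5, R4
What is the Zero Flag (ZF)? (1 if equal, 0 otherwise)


Register state trace:
  MOV R5, 20  → R5 = 20
  MOV R4, 20  → R4 = 20
  CMP R5, R4  → computes 20 - 20 = 0
  Result is zero, so values are equal
ZF = 1

1


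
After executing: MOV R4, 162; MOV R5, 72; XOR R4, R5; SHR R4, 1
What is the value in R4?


Register state trace:
  MOV R4, 162  → R4 = 162 (0b10100010)
  MOV R5, 72  → R5 = 72 (0b01001000)
  XOR R4, R5  → R4 = 162 XOR 72 = 234 (0b11101010)
  SHR R4, 1  → R4 = 234 >> 1 = 117
Final: R4 = 117

117


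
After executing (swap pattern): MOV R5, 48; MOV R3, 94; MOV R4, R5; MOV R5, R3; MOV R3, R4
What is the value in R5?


Register state trace (swap pattern):
  MOV R5, 48  → R5 = 48
  MOV R3, 94  → R3 = 94
  MOV R4, R5  → R4 = 48  (save R5)
  MOV R5, R3  → R5 = 94  (R5 gets R3's value)
  MOV R3, R4  → R3 = 48  (R3 gets saved value)
Final: R5 = 94

94


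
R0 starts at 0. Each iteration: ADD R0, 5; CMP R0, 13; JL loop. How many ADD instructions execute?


Loop trace (R0 starts at 0, target 13, step 5):
  ADD #1: R0 = 0 + 5 = 5  → 5 < 13, loop
  ADD #2: R0 = 5 + 5 = 10  → 10 < 13, loop
  ADD #3: R0 = 10 + 5 = 15  → 15 >= 13, exit
Total ADD instructions: 3

3


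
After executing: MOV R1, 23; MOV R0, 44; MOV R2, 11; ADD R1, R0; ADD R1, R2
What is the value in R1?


Register state trace:
  MOV R1, 23  → R1 = 23
  MOV R0, 44  → R0 = 44
  MOV R2, 11  → R2 = 11
  ADD R1, R0  → R1 = 23 + 44 = 67
  ADD R1, R2  → R1 = 67 + 11 = 78
Final: R1 = 78

78


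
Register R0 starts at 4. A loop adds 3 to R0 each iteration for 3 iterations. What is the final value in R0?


Starting value: R0 = 4
  Iter 1: R0 = 4 + 3 = 7
  Iter 2: R0 = 7 + 3 = 10
  Iter 3: R0 = 10 + 3 = 13
Final: R0 = 13

13


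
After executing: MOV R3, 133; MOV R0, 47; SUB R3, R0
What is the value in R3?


Register state trace:
  MOV R3, 133  → R3 = 133
  MOV R0, 47  → R0 = 47
  SUB R3, R0  → R3 = 133 - 47 = 86
Final: R3 = 86

86


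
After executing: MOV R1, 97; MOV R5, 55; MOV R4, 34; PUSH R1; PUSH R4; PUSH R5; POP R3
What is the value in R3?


Stack trace (top is rightmost):
  MOV R1, 97  → R1 = 97
  MOV R5, 55  → R5 = 55
  MOV R4, 34  → R4 = 34
  PUSH R1  → stack: [97]
  PUSH R4  → stack: [97, 34]
  PUSH R5  → stack: [97, 34, 55]
  POP R3  → R3 = 55, stack: [97, 34]
Final: R3 = 55

55


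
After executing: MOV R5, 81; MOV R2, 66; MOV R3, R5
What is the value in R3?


Register state trace:
  MOV R5, 81  → R5 = 81
  MOV R2, 66  → R2 = 66
  MOV R3, R5  → R3 = 81
Final: R3 = 81

81


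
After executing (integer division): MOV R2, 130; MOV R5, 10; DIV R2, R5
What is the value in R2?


Register state trace:
  MOV R2, 130  → R2 = 130
  MOV R5, 10  → R5 = 10
  DIV R2, R5  → R2 = 130 // 10 = 13
Final: R2 = 13

13
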